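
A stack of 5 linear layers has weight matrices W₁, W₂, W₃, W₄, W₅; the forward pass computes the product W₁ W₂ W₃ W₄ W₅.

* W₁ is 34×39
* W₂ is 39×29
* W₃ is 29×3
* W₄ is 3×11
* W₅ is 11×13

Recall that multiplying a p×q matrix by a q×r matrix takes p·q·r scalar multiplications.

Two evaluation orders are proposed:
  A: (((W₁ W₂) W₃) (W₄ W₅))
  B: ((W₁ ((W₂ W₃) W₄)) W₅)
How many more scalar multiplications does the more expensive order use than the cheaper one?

Order A = (((W₁ W₂) W₃) (W₄ W₅)): (W₁ W₂): 34×39 by 39×29 → 34×29, cost 34·39·29 = 38454; ((W₁ W₂) W₃): 34×29 by 29×3 → 34×3, cost 34·29·3 = 2958; cumulative 41412; (W₄ W₅): 3×11 by 11×13 → 3×13, cost 3·11·13 = 429; (((W₁ W₂) W₃) (W₄ W₅)): 34×3 by 3×13 → 34×13, cost 34·3·13 = 1326; cumulative 43167. Total 43167.
Order B = ((W₁ ((W₂ W₃) W₄)) W₅): (W₂ W₃): 39×29 by 29×3 → 39×3, cost 39·29·3 = 3393; ((W₂ W₃) W₄): 39×3 by 3×11 → 39×11, cost 39·3·11 = 1287; cumulative 4680; (W₁ ((W₂ W₃) W₄)): 34×39 by 39×11 → 34×11, cost 34·39·11 = 14586; cumulative 19266; ((W₁ ((W₂ W₃) W₄)) W₅): 34×11 by 11×13 → 34×13, cost 34·11·13 = 4862; cumulative 24128. Total 24128.
Difference: |43167 − 24128| = 19039.

19039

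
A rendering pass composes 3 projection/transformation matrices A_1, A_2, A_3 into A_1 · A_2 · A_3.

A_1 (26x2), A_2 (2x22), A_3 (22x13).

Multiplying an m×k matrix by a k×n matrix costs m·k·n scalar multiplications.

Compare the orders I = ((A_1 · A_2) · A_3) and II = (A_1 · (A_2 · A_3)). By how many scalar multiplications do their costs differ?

7332

Order I = ((A_1 · A_2) · A_3): (A_1 · A_2): 26×2 by 2×22 → 26×22, cost 26·2·22 = 1144; ((A_1 · A_2) · A_3): 26×22 by 22×13 → 26×13, cost 26·22·13 = 7436; cumulative 8580. Total 8580.
Order II = (A_1 · (A_2 · A_3)): (A_2 · A_3): 2×22 by 22×13 → 2×13, cost 2·22·13 = 572; (A_1 · (A_2 · A_3)): 26×2 by 2×13 → 26×13, cost 26·2·13 = 676; cumulative 1248. Total 1248.
Difference: |8580 − 1248| = 7332.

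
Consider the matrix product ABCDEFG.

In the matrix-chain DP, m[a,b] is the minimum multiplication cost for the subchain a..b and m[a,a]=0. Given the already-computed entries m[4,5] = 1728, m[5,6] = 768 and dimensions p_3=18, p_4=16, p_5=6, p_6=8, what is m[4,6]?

2592

m[4,6] = min over k∈[4,5] of m[4,k]+m[k+1,6]+p_{3}·p_k·p_{6}.
k=4: 0 + 768 + 18·16·8 = 3072; k=5: 1728 + 0 + 18·6·8 = 2592.
Minimum: 2592 at k=5.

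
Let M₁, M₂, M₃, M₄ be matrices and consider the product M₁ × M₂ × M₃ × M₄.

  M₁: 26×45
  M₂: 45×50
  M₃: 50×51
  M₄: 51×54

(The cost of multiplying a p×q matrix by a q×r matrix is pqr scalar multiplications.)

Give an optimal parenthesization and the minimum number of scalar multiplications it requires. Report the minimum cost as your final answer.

Adjacent pairs: M₁M₂ = 26·45·50 = 58500; M₂M₃ = 45·50·51 = 114750; M₃M₄ = 50·51·54 = 137700.
Length 3: M₁..M₃: k=1: 0+114750+26·45·51=174420; k=2: 58500+0+26·50·51=124800 → min 124800 | M₂..M₄: k=2: 0+137700+45·50·54=259200; k=3: 114750+0+45·51·54=238680 → min 238680.
Length 4: M₁..M₄: k=1: 0+238680+26·45·54=301860; k=2: 58500+137700+26·50·54=266400; k=3: 124800+0+26·51·54=196404 → min 196404.
Optimal parenthesization: (((M₁ × M₂) × M₃) × M₄) with cost 196404.

196404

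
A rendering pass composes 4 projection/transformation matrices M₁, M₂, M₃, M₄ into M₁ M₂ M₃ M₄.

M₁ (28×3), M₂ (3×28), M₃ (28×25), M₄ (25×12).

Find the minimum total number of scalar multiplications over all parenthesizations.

Adjacent pairs: M₁M₂ = 28·3·28 = 2352; M₂M₃ = 3·28·25 = 2100; M₃M₄ = 28·25·12 = 8400.
Length 3: M₁..M₃: k=1: 0+2100+28·3·25=4200; k=2: 2352+0+28·28·25=21952 → min 4200 | M₂..M₄: k=2: 0+8400+3·28·12=9408; k=3: 2100+0+3·25·12=3000 → min 3000.
Length 4: M₁..M₄: k=1: 0+3000+28·3·12=4008; k=2: 2352+8400+28·28·12=20160; k=3: 4200+0+28·25·12=12600 → min 4008.
Optimal order: (M₁ ((M₂ M₃) M₄)) with cost 4008.

4008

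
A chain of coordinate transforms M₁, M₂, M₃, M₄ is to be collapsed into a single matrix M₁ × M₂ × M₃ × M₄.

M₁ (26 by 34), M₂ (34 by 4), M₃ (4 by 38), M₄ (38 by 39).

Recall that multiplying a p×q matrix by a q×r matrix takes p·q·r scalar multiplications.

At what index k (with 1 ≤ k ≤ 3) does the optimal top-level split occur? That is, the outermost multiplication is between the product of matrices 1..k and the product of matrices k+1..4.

2

Adjacent pairs: M₁M₂ = 26·34·4 = 3536; M₂M₃ = 34·4·38 = 5168; M₃M₄ = 4·38·39 = 5928.
Length 3: M₁..M₃: k=1: 0+5168+26·34·38=38760; k=2: 3536+0+26·4·38=7488 → min 7488 | M₂..M₄: k=2: 0+5928+34·4·39=11232; k=3: 5168+0+34·38·39=55556 → min 11232.
Top-level splits: k=1: (M₁..M₁)·(M₂..M₄) → 0+11232+26·34·39 = 45708; k=2: (M₁..M₂)·(M₃..M₄) → 3536+5928+26·4·39 = 13520; k=3: (M₁..M₃)·(M₄..M₄) → 7488+0+26·38·39 = 46020.
Best split is after M₂, i.e. k = 2.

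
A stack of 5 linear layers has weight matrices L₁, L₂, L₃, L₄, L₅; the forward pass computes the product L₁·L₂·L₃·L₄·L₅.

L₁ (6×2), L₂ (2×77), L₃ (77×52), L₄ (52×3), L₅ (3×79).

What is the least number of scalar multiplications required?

9742

Adjacent pairs: L₁L₂ = 6·2·77 = 924; L₂L₃ = 2·77·52 = 8008; L₃L₄ = 77·52·3 = 12012; L₄L₅ = 52·3·79 = 12324.
Length 3: L₁..L₃: k=1: 0+8008+6·2·52=8632; k=2: 924+0+6·77·52=24948 → min 8632 | L₂..L₄: k=2: 0+12012+2·77·3=12474; k=3: 8008+0+2·52·3=8320 → min 8320 | L₃..L₅: k=3: 0+12324+77·52·79=328640; k=4: 12012+0+77·3·79=30261 → min 30261.
Length 4: L₁..L₄: k=1: 0+8320+6·2·3=8356; k=2: 924+12012+6·77·3=14322; k=3: 8632+0+6·52·3=9568 → min 8356 | L₂..L₅: k=2: 0+30261+2·77·79=42427; k=3: 8008+12324+2·52·79=28548; k=4: 8320+0+2·3·79=8794 → min 8794.
Length 5: L₁..L₅: k=1: 0+8794+6·2·79=9742; k=2: 924+30261+6·77·79=67683; k=3: 8632+12324+6·52·79=45604; k=4: 8356+0+6·3·79=9778 → min 9742.
Optimal order: (L₁·(((L₂·L₃)·L₄)·L₅)) with cost 9742.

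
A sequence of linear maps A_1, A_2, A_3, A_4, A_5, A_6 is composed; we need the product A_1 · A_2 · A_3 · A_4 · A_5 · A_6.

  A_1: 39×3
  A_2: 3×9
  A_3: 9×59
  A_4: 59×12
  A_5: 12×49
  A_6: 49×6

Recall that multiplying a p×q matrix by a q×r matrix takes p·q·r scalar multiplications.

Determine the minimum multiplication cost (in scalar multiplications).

7065

Adjacent pairs: A_1A_2 = 39·3·9 = 1053; A_2A_3 = 3·9·59 = 1593; A_3A_4 = 9·59·12 = 6372; A_4A_5 = 59·12·49 = 34692; A_5A_6 = 12·49·6 = 3528.
Length 3: A_1..A_3: k=1: 0+1593+39·3·59=8496; k=2: 1053+0+39·9·59=21762 → min 8496 | A_2..A_4: k=2: 0+6372+3·9·12=6696; k=3: 1593+0+3·59·12=3717 → min 3717 | A_3..A_5: k=3: 0+34692+9·59·49=60711; k=4: 6372+0+9·12·49=11664 → min 11664 | A_4..A_6: k=4: 0+3528+59·12·6=7776; k=5: 34692+0+59·49·6=52038 → min 7776.
Length 4: A_1..A_4: k=1: 0+3717+39·3·12=5121; k=2: 1053+6372+39·9·12=11637; k=3: 8496+0+39·59·12=36108 → min 5121 | A_2..A_5: k=2: 0+11664+3·9·49=12987; k=3: 1593+34692+3·59·49=44958; k=4: 3717+0+3·12·49=5481 → min 5481 | A_3..A_6: k=3: 0+7776+9·59·6=10962; k=4: 6372+3528+9·12·6=10548; k=5: 11664+0+9·49·6=14310 → min 10548.
Length 5: A_1..A_5: k=1: 0+5481+39·3·49=11214; k=2: 1053+11664+39·9·49=29916; k=3: 8496+34692+39·59·49=155937; k=4: 5121+0+39·12·49=28053 → min 11214 | A_2..A_6: k=2: 0+10548+3·9·6=10710; k=3: 1593+7776+3·59·6=10431; k=4: 3717+3528+3·12·6=7461; k=5: 5481+0+3·49·6=6363 → min 6363.
Length 6: A_1..A_6: k=1: 0+6363+39·3·6=7065; k=2: 1053+10548+39·9·6=13707; k=3: 8496+7776+39·59·6=30078; k=4: 5121+3528+39·12·6=11457; k=5: 11214+0+39·49·6=22680 → min 7065.
Optimal order: (A_1 · ((((A_2 · A_3) · A_4) · A_5) · A_6)) with cost 7065.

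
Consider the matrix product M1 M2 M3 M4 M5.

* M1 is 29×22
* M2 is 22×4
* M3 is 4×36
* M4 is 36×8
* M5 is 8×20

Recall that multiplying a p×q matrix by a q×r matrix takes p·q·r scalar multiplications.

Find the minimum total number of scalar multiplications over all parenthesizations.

Adjacent pairs: M1M2 = 29·22·4 = 2552; M2M3 = 22·4·36 = 3168; M3M4 = 4·36·8 = 1152; M4M5 = 36·8·20 = 5760.
Length 3: M1..M3: k=1: 0+3168+29·22·36=26136; k=2: 2552+0+29·4·36=6728 → min 6728 | M2..M4: k=2: 0+1152+22·4·8=1856; k=3: 3168+0+22·36·8=9504 → min 1856 | M3..M5: k=3: 0+5760+4·36·20=8640; k=4: 1152+0+4·8·20=1792 → min 1792.
Length 4: M1..M4: k=1: 0+1856+29·22·8=6960; k=2: 2552+1152+29·4·8=4632; k=3: 6728+0+29·36·8=15080 → min 4632 | M2..M5: k=2: 0+1792+22·4·20=3552; k=3: 3168+5760+22·36·20=24768; k=4: 1856+0+22·8·20=5376 → min 3552.
Length 5: M1..M5: k=1: 0+3552+29·22·20=16312; k=2: 2552+1792+29·4·20=6664; k=3: 6728+5760+29·36·20=33368; k=4: 4632+0+29·8·20=9272 → min 6664.
Optimal order: ((M1 M2) ((M3 M4) M5)) with cost 6664.

6664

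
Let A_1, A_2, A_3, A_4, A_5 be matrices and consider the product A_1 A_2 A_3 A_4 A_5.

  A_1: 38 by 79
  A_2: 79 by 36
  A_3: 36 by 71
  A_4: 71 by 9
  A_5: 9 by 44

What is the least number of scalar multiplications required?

Adjacent pairs: A_1A_2 = 38·79·36 = 108072; A_2A_3 = 79·36·71 = 201924; A_3A_4 = 36·71·9 = 23004; A_4A_5 = 71·9·44 = 28116.
Length 3: A_1..A_3: k=1: 0+201924+38·79·71=415066; k=2: 108072+0+38·36·71=205200 → min 205200 | A_2..A_4: k=2: 0+23004+79·36·9=48600; k=3: 201924+0+79·71·9=252405 → min 48600 | A_3..A_5: k=3: 0+28116+36·71·44=140580; k=4: 23004+0+36·9·44=37260 → min 37260.
Length 4: A_1..A_4: k=1: 0+48600+38·79·9=75618; k=2: 108072+23004+38·36·9=143388; k=3: 205200+0+38·71·9=229482 → min 75618 | A_2..A_5: k=2: 0+37260+79·36·44=162396; k=3: 201924+28116+79·71·44=476836; k=4: 48600+0+79·9·44=79884 → min 79884.
Length 5: A_1..A_5: k=1: 0+79884+38·79·44=211972; k=2: 108072+37260+38·36·44=205524; k=3: 205200+28116+38·71·44=352028; k=4: 75618+0+38·9·44=90666 → min 90666.
Optimal order: ((A_1 (A_2 (A_3 A_4))) A_5) with cost 90666.

90666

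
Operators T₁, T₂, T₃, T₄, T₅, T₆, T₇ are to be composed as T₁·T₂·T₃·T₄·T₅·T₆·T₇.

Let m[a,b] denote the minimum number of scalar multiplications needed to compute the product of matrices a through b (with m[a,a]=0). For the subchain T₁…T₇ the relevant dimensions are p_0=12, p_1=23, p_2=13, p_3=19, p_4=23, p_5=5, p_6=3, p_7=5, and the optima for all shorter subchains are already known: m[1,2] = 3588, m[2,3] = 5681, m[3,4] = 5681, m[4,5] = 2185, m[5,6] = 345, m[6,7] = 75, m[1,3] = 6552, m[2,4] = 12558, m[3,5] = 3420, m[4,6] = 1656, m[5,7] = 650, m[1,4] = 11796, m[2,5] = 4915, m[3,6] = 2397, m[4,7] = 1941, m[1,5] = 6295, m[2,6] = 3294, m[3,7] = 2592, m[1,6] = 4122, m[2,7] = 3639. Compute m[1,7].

m[1,7] = min over k∈[1,6] of m[1,k]+m[k+1,7]+p_{0}·p_k·p_{7}.
k=1: 0 + 3639 + 12·23·5 = 5019; k=2: 3588 + 2592 + 12·13·5 = 6960; k=3: 6552 + 1941 + 12·19·5 = 9633; k=4: 11796 + 650 + 12·23·5 = 13826; k=5: 6295 + 75 + 12·5·5 = 6670; k=6: 4122 + 0 + 12·3·5 = 4302.
Minimum: 4302 at k=6.

4302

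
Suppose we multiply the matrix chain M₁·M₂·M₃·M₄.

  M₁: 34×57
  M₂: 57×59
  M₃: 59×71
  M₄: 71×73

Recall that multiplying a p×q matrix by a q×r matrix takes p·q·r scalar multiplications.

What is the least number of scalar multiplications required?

Adjacent pairs: M₁M₂ = 34·57·59 = 114342; M₂M₃ = 57·59·71 = 238773; M₃M₄ = 59·71·73 = 305797.
Length 3: M₁..M₃: k=1: 0+238773+34·57·71=376371; k=2: 114342+0+34·59·71=256768 → min 256768 | M₂..M₄: k=2: 0+305797+57·59·73=551296; k=3: 238773+0+57·71·73=534204 → min 534204.
Length 4: M₁..M₄: k=1: 0+534204+34·57·73=675678; k=2: 114342+305797+34·59·73=566577; k=3: 256768+0+34·71·73=432990 → min 432990.
Optimal order: (((M₁·M₂)·M₃)·M₄) with cost 432990.

432990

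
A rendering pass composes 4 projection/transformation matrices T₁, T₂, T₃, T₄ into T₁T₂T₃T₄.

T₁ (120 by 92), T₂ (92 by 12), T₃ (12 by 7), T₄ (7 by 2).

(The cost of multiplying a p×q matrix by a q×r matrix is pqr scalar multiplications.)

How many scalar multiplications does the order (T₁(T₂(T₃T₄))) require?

24456

(T₃T₄): 12×7 by 7×2 → 12×2, cost 12·7·2 = 168
(T₂(T₃T₄)): 92×12 by 12×2 → 92×2, cost 92·12·2 = 2208; cumulative 2376
(T₁(T₂(T₃T₄))): 120×92 by 92×2 → 120×2, cost 120·92·2 = 22080; cumulative 24456
Total: 24456 scalar multiplications.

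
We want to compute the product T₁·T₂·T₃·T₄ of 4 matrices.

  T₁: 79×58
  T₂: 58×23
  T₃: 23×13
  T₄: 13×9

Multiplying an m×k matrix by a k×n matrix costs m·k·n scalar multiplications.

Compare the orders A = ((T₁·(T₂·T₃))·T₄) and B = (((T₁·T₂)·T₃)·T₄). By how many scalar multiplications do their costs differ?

52099

Order A = ((T₁·(T₂·T₃))·T₄): (T₂·T₃): 58×23 by 23×13 → 58×13, cost 58·23·13 = 17342; (T₁·(T₂·T₃)): 79×58 by 58×13 → 79×13, cost 79·58·13 = 59566; cumulative 76908; ((T₁·(T₂·T₃))·T₄): 79×13 by 13×9 → 79×9, cost 79·13·9 = 9243; cumulative 86151. Total 86151.
Order B = (((T₁·T₂)·T₃)·T₄): (T₁·T₂): 79×58 by 58×23 → 79×23, cost 79·58·23 = 105386; ((T₁·T₂)·T₃): 79×23 by 23×13 → 79×13, cost 79·23·13 = 23621; cumulative 129007; (((T₁·T₂)·T₃)·T₄): 79×13 by 13×9 → 79×9, cost 79·13·9 = 9243; cumulative 138250. Total 138250.
Difference: |86151 − 138250| = 52099.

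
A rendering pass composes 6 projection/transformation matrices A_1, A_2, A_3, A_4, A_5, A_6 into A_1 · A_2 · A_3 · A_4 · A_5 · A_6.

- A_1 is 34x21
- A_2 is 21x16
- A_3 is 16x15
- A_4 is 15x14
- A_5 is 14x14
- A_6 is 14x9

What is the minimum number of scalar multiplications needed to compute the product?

15264

Adjacent pairs: A_1A_2 = 34·21·16 = 11424; A_2A_3 = 21·16·15 = 5040; A_3A_4 = 16·15·14 = 3360; A_4A_5 = 15·14·14 = 2940; A_5A_6 = 14·14·9 = 1764.
Length 3: A_1..A_3: k=1: 0+5040+34·21·15=15750; k=2: 11424+0+34·16·15=19584 → min 15750 | A_2..A_4: k=2: 0+3360+21·16·14=8064; k=3: 5040+0+21·15·14=9450 → min 8064 | A_3..A_5: k=3: 0+2940+16·15·14=6300; k=4: 3360+0+16·14·14=6496 → min 6300 | A_4..A_6: k=4: 0+1764+15·14·9=3654; k=5: 2940+0+15·14·9=4830 → min 3654.
Length 4: A_1..A_4: k=1: 0+8064+34·21·14=18060; k=2: 11424+3360+34·16·14=22400; k=3: 15750+0+34·15·14=22890 → min 18060 | A_2..A_5: k=2: 0+6300+21·16·14=11004; k=3: 5040+2940+21·15·14=12390; k=4: 8064+0+21·14·14=12180 → min 11004 | A_3..A_6: k=3: 0+3654+16·15·9=5814; k=4: 3360+1764+16·14·9=7140; k=5: 6300+0+16·14·9=8316 → min 5814.
Length 5: A_1..A_5: k=1: 0+11004+34·21·14=21000; k=2: 11424+6300+34·16·14=25340; k=3: 15750+2940+34·15·14=25830; k=4: 18060+0+34·14·14=24724 → min 21000 | A_2..A_6: k=2: 0+5814+21·16·9=8838; k=3: 5040+3654+21·15·9=11529; k=4: 8064+1764+21·14·9=12474; k=5: 11004+0+21·14·9=13650 → min 8838.
Length 6: A_1..A_6: k=1: 0+8838+34·21·9=15264; k=2: 11424+5814+34·16·9=22134; k=3: 15750+3654+34·15·9=23994; k=4: 18060+1764+34·14·9=24108; k=5: 21000+0+34·14·9=25284 → min 15264.
Optimal order: (A_1 · (A_2 · (A_3 · (A_4 · (A_5 · A_6))))) with cost 15264.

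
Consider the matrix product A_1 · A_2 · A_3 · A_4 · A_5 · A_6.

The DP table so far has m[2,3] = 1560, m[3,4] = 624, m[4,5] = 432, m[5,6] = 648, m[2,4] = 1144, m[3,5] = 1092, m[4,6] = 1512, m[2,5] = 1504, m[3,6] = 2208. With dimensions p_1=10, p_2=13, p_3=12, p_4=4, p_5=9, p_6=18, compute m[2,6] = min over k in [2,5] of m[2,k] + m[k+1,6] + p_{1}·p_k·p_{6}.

2512

m[2,6] = min over k∈[2,5] of m[2,k]+m[k+1,6]+p_{1}·p_k·p_{6}.
k=2: 0 + 2208 + 10·13·18 = 4548; k=3: 1560 + 1512 + 10·12·18 = 5232; k=4: 1144 + 648 + 10·4·18 = 2512; k=5: 1504 + 0 + 10·9·18 = 3124.
Minimum: 2512 at k=4.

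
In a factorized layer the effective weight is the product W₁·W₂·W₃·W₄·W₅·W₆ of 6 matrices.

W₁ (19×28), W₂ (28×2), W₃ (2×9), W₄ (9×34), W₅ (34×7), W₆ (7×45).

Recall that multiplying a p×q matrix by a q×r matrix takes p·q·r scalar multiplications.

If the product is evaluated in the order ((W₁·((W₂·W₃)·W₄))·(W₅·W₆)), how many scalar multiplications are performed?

(W₂·W₃): 28×2 by 2×9 → 28×9, cost 28·2·9 = 504
((W₂·W₃)·W₄): 28×9 by 9×34 → 28×34, cost 28·9·34 = 8568; cumulative 9072
(W₁·((W₂·W₃)·W₄)): 19×28 by 28×34 → 19×34, cost 19·28·34 = 18088; cumulative 27160
(W₅·W₆): 34×7 by 7×45 → 34×45, cost 34·7·45 = 10710
((W₁·((W₂·W₃)·W₄))·(W₅·W₆)): 19×34 by 34×45 → 19×45, cost 19·34·45 = 29070; cumulative 66940
Total: 66940 scalar multiplications.

66940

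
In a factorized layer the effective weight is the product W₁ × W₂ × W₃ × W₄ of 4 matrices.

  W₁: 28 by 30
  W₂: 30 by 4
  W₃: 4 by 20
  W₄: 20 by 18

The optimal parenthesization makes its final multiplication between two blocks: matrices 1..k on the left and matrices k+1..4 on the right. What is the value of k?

2

Adjacent pairs: W₁W₂ = 28·30·4 = 3360; W₂W₃ = 30·4·20 = 2400; W₃W₄ = 4·20·18 = 1440.
Length 3: W₁..W₃: k=1: 0+2400+28·30·20=19200; k=2: 3360+0+28·4·20=5600 → min 5600 | W₂..W₄: k=2: 0+1440+30·4·18=3600; k=3: 2400+0+30·20·18=13200 → min 3600.
Top-level splits: k=1: (W₁..W₁)·(W₂..W₄) → 0+3600+28·30·18 = 18720; k=2: (W₁..W₂)·(W₃..W₄) → 3360+1440+28·4·18 = 6816; k=3: (W₁..W₃)·(W₄..W₄) → 5600+0+28·20·18 = 15680.
Best split is after W₂, i.e. k = 2.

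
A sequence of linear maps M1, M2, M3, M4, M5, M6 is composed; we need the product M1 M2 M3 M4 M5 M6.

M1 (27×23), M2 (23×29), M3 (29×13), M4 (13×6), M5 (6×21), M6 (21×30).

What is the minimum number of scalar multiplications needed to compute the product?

Adjacent pairs: M1M2 = 27·23·29 = 18009; M2M3 = 23·29·13 = 8671; M3M4 = 29·13·6 = 2262; M4M5 = 13·6·21 = 1638; M5M6 = 6·21·30 = 3780.
Length 3: M1..M3: k=1: 0+8671+27·23·13=16744; k=2: 18009+0+27·29·13=28188 → min 16744 | M2..M4: k=2: 0+2262+23·29·6=6264; k=3: 8671+0+23·13·6=10465 → min 6264 | M3..M5: k=3: 0+1638+29·13·21=9555; k=4: 2262+0+29·6·21=5916 → min 5916 | M4..M6: k=4: 0+3780+13·6·30=6120; k=5: 1638+0+13·21·30=9828 → min 6120.
Length 4: M1..M4: k=1: 0+6264+27·23·6=9990; k=2: 18009+2262+27·29·6=24969; k=3: 16744+0+27·13·6=18850 → min 9990 | M2..M5: k=2: 0+5916+23·29·21=19923; k=3: 8671+1638+23·13·21=16588; k=4: 6264+0+23·6·21=9162 → min 9162 | M3..M6: k=3: 0+6120+29·13·30=17430; k=4: 2262+3780+29·6·30=11262; k=5: 5916+0+29·21·30=24186 → min 11262.
Length 5: M1..M5: k=1: 0+9162+27·23·21=22203; k=2: 18009+5916+27·29·21=40368; k=3: 16744+1638+27·13·21=25753; k=4: 9990+0+27·6·21=13392 → min 13392 | M2..M6: k=2: 0+11262+23·29·30=31272; k=3: 8671+6120+23·13·30=23761; k=4: 6264+3780+23·6·30=14184; k=5: 9162+0+23·21·30=23652 → min 14184.
Length 6: M1..M6: k=1: 0+14184+27·23·30=32814; k=2: 18009+11262+27·29·30=52761; k=3: 16744+6120+27·13·30=33394; k=4: 9990+3780+27·6·30=18630; k=5: 13392+0+27·21·30=30402 → min 18630.
Optimal order: ((M1 (M2 (M3 M4))) (M5 M6)) with cost 18630.

18630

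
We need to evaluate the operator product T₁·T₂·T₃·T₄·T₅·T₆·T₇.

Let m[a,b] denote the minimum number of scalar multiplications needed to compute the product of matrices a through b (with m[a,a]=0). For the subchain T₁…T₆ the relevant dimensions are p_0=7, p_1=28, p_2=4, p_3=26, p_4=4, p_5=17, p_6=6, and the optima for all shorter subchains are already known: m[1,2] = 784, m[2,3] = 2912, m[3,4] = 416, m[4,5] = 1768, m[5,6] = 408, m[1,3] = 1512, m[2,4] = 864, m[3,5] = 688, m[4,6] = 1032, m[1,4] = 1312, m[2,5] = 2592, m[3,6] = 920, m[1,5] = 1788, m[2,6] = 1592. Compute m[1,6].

1872

m[1,6] = min over k∈[1,5] of m[1,k]+m[k+1,6]+p_{0}·p_k·p_{6}.
k=1: 0 + 1592 + 7·28·6 = 2768; k=2: 784 + 920 + 7·4·6 = 1872; k=3: 1512 + 1032 + 7·26·6 = 3636; k=4: 1312 + 408 + 7·4·6 = 1888; k=5: 1788 + 0 + 7·17·6 = 2502.
Minimum: 1872 at k=2.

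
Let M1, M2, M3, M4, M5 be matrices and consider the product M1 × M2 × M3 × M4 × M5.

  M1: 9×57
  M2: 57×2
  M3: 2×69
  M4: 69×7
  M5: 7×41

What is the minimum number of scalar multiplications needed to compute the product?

3304

Adjacent pairs: M1M2 = 9·57·2 = 1026; M2M3 = 57·2·69 = 7866; M3M4 = 2·69·7 = 966; M4M5 = 69·7·41 = 19803.
Length 3: M1..M3: k=1: 0+7866+9·57·69=43263; k=2: 1026+0+9·2·69=2268 → min 2268 | M2..M4: k=2: 0+966+57·2·7=1764; k=3: 7866+0+57·69·7=35397 → min 1764 | M3..M5: k=3: 0+19803+2·69·41=25461; k=4: 966+0+2·7·41=1540 → min 1540.
Length 4: M1..M4: k=1: 0+1764+9·57·7=5355; k=2: 1026+966+9·2·7=2118; k=3: 2268+0+9·69·7=6615 → min 2118 | M2..M5: k=2: 0+1540+57·2·41=6214; k=3: 7866+19803+57·69·41=188922; k=4: 1764+0+57·7·41=18123 → min 6214.
Length 5: M1..M5: k=1: 0+6214+9·57·41=27247; k=2: 1026+1540+9·2·41=3304; k=3: 2268+19803+9·69·41=47532; k=4: 2118+0+9·7·41=4701 → min 3304.
Optimal order: ((M1 × M2) × ((M3 × M4) × M5)) with cost 3304.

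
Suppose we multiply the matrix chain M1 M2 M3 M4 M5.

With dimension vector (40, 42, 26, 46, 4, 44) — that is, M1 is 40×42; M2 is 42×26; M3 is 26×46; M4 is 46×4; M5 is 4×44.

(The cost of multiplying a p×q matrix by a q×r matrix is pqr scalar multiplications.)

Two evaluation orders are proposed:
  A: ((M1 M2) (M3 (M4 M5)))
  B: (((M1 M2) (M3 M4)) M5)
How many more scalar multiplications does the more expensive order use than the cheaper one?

90496

Order A = ((M1 M2) (M3 (M4 M5))): (M1 M2): 40×42 by 42×26 → 40×26, cost 40·42·26 = 43680; (M4 M5): 46×4 by 4×44 → 46×44, cost 46·4·44 = 8096; (M3 (M4 M5)): 26×46 by 46×44 → 26×44, cost 26·46·44 = 52624; cumulative 60720; ((M1 M2) (M3 (M4 M5))): 40×26 by 26×44 → 40×44, cost 40·26·44 = 45760; cumulative 150160. Total 150160.
Order B = (((M1 M2) (M3 M4)) M5): (M1 M2): 40×42 by 42×26 → 40×26, cost 40·42·26 = 43680; (M3 M4): 26×46 by 46×4 → 26×4, cost 26·46·4 = 4784; ((M1 M2) (M3 M4)): 40×26 by 26×4 → 40×4, cost 40·26·4 = 4160; cumulative 52624; (((M1 M2) (M3 M4)) M5): 40×4 by 4×44 → 40×44, cost 40·4·44 = 7040; cumulative 59664. Total 59664.
Difference: |150160 − 59664| = 90496.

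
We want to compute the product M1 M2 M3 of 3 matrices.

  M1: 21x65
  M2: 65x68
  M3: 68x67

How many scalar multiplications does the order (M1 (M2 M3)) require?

387595

(M2 M3): 65×68 by 68×67 → 65×67, cost 65·68·67 = 296140
(M1 (M2 M3)): 21×65 by 65×67 → 21×67, cost 21·65·67 = 91455; cumulative 387595
Total: 387595 scalar multiplications.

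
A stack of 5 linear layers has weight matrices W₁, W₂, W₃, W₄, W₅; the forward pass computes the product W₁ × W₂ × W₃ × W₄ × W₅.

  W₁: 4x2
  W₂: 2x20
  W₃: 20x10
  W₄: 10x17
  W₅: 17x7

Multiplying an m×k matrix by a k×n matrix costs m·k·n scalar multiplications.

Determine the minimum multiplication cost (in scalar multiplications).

1034

Adjacent pairs: W₁W₂ = 4·2·20 = 160; W₂W₃ = 2·20·10 = 400; W₃W₄ = 20·10·17 = 3400; W₄W₅ = 10·17·7 = 1190.
Length 3: W₁..W₃: k=1: 0+400+4·2·10=480; k=2: 160+0+4·20·10=960 → min 480 | W₂..W₄: k=2: 0+3400+2·20·17=4080; k=3: 400+0+2·10·17=740 → min 740 | W₃..W₅: k=3: 0+1190+20·10·7=2590; k=4: 3400+0+20·17·7=5780 → min 2590.
Length 4: W₁..W₄: k=1: 0+740+4·2·17=876; k=2: 160+3400+4·20·17=4920; k=3: 480+0+4·10·17=1160 → min 876 | W₂..W₅: k=2: 0+2590+2·20·7=2870; k=3: 400+1190+2·10·7=1730; k=4: 740+0+2·17·7=978 → min 978.
Length 5: W₁..W₅: k=1: 0+978+4·2·7=1034; k=2: 160+2590+4·20·7=3310; k=3: 480+1190+4·10·7=1950; k=4: 876+0+4·17·7=1352 → min 1034.
Optimal order: (W₁ × (((W₂ × W₃) × W₄) × W₅)) with cost 1034.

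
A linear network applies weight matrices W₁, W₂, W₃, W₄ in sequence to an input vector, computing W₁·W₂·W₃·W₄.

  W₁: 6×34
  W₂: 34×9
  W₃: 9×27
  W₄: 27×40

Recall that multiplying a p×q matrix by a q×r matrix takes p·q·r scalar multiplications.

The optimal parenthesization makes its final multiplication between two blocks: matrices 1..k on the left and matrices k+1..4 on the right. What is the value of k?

Adjacent pairs: W₁W₂ = 6·34·9 = 1836; W₂W₃ = 34·9·27 = 8262; W₃W₄ = 9·27·40 = 9720.
Length 3: W₁..W₃: k=1: 0+8262+6·34·27=13770; k=2: 1836+0+6·9·27=3294 → min 3294 | W₂..W₄: k=2: 0+9720+34·9·40=21960; k=3: 8262+0+34·27·40=44982 → min 21960.
Top-level splits: k=1: (W₁..W₁)·(W₂..W₄) → 0+21960+6·34·40 = 30120; k=2: (W₁..W₂)·(W₃..W₄) → 1836+9720+6·9·40 = 13716; k=3: (W₁..W₃)·(W₄..W₄) → 3294+0+6·27·40 = 9774.
Best split is after W₃, i.e. k = 3.

3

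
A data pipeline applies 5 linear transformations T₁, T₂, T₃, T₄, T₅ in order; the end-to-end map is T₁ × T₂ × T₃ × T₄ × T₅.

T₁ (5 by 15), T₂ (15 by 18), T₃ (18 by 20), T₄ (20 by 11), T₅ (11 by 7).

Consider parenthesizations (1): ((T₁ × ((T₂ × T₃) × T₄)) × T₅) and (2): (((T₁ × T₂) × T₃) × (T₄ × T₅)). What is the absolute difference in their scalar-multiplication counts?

Order (1) = ((T₁ × ((T₂ × T₃) × T₄)) × T₅): (T₂ × T₃): 15×18 by 18×20 → 15×20, cost 15·18·20 = 5400; ((T₂ × T₃) × T₄): 15×20 by 20×11 → 15×11, cost 15·20·11 = 3300; cumulative 8700; (T₁ × ((T₂ × T₃) × T₄)): 5×15 by 15×11 → 5×11, cost 5·15·11 = 825; cumulative 9525; ((T₁ × ((T₂ × T₃) × T₄)) × T₅): 5×11 by 11×7 → 5×7, cost 5·11·7 = 385; cumulative 9910. Total 9910.
Order (2) = (((T₁ × T₂) × T₃) × (T₄ × T₅)): (T₁ × T₂): 5×15 by 15×18 → 5×18, cost 5·15·18 = 1350; ((T₁ × T₂) × T₃): 5×18 by 18×20 → 5×20, cost 5·18·20 = 1800; cumulative 3150; (T₄ × T₅): 20×11 by 11×7 → 20×7, cost 20·11·7 = 1540; (((T₁ × T₂) × T₃) × (T₄ × T₅)): 5×20 by 20×7 → 5×7, cost 5·20·7 = 700; cumulative 5390. Total 5390.
Difference: |9910 − 5390| = 4520.

4520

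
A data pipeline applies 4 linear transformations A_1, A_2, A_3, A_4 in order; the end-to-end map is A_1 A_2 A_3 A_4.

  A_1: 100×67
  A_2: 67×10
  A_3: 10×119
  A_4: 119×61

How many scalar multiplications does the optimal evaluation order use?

Adjacent pairs: A_1A_2 = 100·67·10 = 67000; A_2A_3 = 67·10·119 = 79730; A_3A_4 = 10·119·61 = 72590.
Length 3: A_1..A_3: k=1: 0+79730+100·67·119=877030; k=2: 67000+0+100·10·119=186000 → min 186000 | A_2..A_4: k=2: 0+72590+67·10·61=113460; k=3: 79730+0+67·119·61=566083 → min 113460.
Length 4: A_1..A_4: k=1: 0+113460+100·67·61=522160; k=2: 67000+72590+100·10·61=200590; k=3: 186000+0+100·119·61=911900 → min 200590.
Optimal order: ((A_1 A_2) (A_3 A_4)) with cost 200590.

200590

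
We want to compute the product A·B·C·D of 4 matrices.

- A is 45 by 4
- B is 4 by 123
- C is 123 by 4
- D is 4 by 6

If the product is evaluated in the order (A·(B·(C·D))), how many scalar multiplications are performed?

6984

(C·D): 123×4 by 4×6 → 123×6, cost 123·4·6 = 2952
(B·(C·D)): 4×123 by 123×6 → 4×6, cost 4·123·6 = 2952; cumulative 5904
(A·(B·(C·D))): 45×4 by 4×6 → 45×6, cost 45·4·6 = 1080; cumulative 6984
Total: 6984 scalar multiplications.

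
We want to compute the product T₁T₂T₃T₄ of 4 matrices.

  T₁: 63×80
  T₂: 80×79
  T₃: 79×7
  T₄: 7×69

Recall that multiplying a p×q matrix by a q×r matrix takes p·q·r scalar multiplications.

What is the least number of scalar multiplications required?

Adjacent pairs: T₁T₂ = 63·80·79 = 398160; T₂T₃ = 80·79·7 = 44240; T₃T₄ = 79·7·69 = 38157.
Length 3: T₁..T₃: k=1: 0+44240+63·80·7=79520; k=2: 398160+0+63·79·7=432999 → min 79520 | T₂..T₄: k=2: 0+38157+80·79·69=474237; k=3: 44240+0+80·7·69=82880 → min 82880.
Length 4: T₁..T₄: k=1: 0+82880+63·80·69=430640; k=2: 398160+38157+63·79·69=779730; k=3: 79520+0+63·7·69=109949 → min 109949.
Optimal order: ((T₁(T₂T₃))T₄) with cost 109949.

109949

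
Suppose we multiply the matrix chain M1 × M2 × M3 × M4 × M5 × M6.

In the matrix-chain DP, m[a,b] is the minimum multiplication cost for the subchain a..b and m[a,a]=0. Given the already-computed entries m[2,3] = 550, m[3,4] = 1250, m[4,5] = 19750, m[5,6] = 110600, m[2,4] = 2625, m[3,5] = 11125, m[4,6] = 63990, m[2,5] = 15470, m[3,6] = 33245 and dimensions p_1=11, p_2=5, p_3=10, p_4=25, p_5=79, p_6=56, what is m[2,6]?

m[2,6] = min over k∈[2,5] of m[2,k]+m[k+1,6]+p_{1}·p_k·p_{6}.
k=2: 0 + 33245 + 11·5·56 = 36325; k=3: 550 + 63990 + 11·10·56 = 70700; k=4: 2625 + 110600 + 11·25·56 = 128625; k=5: 15470 + 0 + 11·79·56 = 64134.
Minimum: 36325 at k=2.

36325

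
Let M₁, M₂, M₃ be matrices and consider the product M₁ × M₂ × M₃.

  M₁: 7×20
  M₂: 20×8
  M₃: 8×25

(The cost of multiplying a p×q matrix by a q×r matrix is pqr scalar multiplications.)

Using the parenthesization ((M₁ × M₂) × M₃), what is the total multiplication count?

(M₁ × M₂): 7×20 by 20×8 → 7×8, cost 7·20·8 = 1120
((M₁ × M₂) × M₃): 7×8 by 8×25 → 7×25, cost 7·8·25 = 1400; cumulative 2520
Total: 2520 scalar multiplications.

2520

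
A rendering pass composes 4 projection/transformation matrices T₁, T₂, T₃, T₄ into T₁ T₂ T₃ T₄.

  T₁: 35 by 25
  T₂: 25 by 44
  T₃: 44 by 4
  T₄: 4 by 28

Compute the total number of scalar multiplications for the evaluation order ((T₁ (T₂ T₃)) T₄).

(T₂ T₃): 25×44 by 44×4 → 25×4, cost 25·44·4 = 4400
(T₁ (T₂ T₃)): 35×25 by 25×4 → 35×4, cost 35·25·4 = 3500; cumulative 7900
((T₁ (T₂ T₃)) T₄): 35×4 by 4×28 → 35×28, cost 35·4·28 = 3920; cumulative 11820
Total: 11820 scalar multiplications.

11820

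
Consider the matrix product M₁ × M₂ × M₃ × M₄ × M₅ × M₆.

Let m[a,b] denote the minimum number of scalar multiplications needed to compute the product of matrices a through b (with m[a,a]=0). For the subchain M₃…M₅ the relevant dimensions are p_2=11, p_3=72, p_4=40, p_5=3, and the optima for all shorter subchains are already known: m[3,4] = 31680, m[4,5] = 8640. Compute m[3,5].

m[3,5] = min over k∈[3,4] of m[3,k]+m[k+1,5]+p_{2}·p_k·p_{5}.
k=3: 0 + 8640 + 11·72·3 = 11016; k=4: 31680 + 0 + 11·40·3 = 33000.
Minimum: 11016 at k=3.

11016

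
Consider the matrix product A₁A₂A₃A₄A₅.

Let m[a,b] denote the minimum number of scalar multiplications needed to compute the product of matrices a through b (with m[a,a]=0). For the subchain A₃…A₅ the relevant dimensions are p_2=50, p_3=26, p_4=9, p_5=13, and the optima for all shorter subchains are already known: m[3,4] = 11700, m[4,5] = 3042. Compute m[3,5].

17550

m[3,5] = min over k∈[3,4] of m[3,k]+m[k+1,5]+p_{2}·p_k·p_{5}.
k=3: 0 + 3042 + 50·26·13 = 19942; k=4: 11700 + 0 + 50·9·13 = 17550.
Minimum: 17550 at k=4.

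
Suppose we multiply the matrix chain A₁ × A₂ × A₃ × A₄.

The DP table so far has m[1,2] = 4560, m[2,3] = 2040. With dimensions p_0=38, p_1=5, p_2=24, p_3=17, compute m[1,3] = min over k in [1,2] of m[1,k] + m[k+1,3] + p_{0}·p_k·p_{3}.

m[1,3] = min over k∈[1,2] of m[1,k]+m[k+1,3]+p_{0}·p_k·p_{3}.
k=1: 0 + 2040 + 38·5·17 = 5270; k=2: 4560 + 0 + 38·24·17 = 20064.
Minimum: 5270 at k=1.

5270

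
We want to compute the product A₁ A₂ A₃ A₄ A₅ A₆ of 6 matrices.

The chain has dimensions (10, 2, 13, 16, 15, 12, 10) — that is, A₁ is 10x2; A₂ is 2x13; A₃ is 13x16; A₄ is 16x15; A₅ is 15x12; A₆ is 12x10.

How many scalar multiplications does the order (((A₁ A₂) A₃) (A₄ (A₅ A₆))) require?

(A₁ A₂): 10×2 by 2×13 → 10×13, cost 10·2·13 = 260
((A₁ A₂) A₃): 10×13 by 13×16 → 10×16, cost 10·13·16 = 2080; cumulative 2340
(A₅ A₆): 15×12 by 12×10 → 15×10, cost 15·12·10 = 1800
(A₄ (A₅ A₆)): 16×15 by 15×10 → 16×10, cost 16·15·10 = 2400; cumulative 4200
(((A₁ A₂) A₃) (A₄ (A₅ A₆))): 10×16 by 16×10 → 10×10, cost 10·16·10 = 1600; cumulative 8140
Total: 8140 scalar multiplications.

8140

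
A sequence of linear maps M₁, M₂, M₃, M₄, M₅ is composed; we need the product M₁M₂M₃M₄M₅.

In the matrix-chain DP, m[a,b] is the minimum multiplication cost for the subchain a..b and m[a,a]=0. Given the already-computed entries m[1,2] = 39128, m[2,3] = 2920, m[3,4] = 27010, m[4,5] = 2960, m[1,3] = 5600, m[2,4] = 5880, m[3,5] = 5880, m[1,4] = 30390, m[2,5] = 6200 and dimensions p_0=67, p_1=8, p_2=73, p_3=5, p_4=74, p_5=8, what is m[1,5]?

m[1,5] = min over k∈[1,4] of m[1,k]+m[k+1,5]+p_{0}·p_k·p_{5}.
k=1: 0 + 6200 + 67·8·8 = 10488; k=2: 39128 + 5880 + 67·73·8 = 84136; k=3: 5600 + 2960 + 67·5·8 = 11240; k=4: 30390 + 0 + 67·74·8 = 70054.
Minimum: 10488 at k=1.

10488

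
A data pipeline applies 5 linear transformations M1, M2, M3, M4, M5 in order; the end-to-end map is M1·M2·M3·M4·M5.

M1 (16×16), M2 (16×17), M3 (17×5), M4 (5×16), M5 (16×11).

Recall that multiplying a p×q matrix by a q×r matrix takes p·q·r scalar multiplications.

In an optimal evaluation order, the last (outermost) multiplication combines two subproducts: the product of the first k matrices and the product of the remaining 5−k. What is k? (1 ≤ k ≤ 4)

Adjacent pairs: M1M2 = 16·16·17 = 4352; M2M3 = 16·17·5 = 1360; M3M4 = 17·5·16 = 1360; M4M5 = 5·16·11 = 880.
Length 3: M1..M3: k=1: 0+1360+16·16·5=2640; k=2: 4352+0+16·17·5=5712 → min 2640 | M2..M4: k=2: 0+1360+16·17·16=5712; k=3: 1360+0+16·5·16=2640 → min 2640 | M3..M5: k=3: 0+880+17·5·11=1815; k=4: 1360+0+17·16·11=4352 → min 1815.
Length 4: M1..M4: k=1: 0+2640+16·16·16=6736; k=2: 4352+1360+16·17·16=10064; k=3: 2640+0+16·5·16=3920 → min 3920 | M2..M5: k=2: 0+1815+16·17·11=4807; k=3: 1360+880+16·5·11=3120; k=4: 2640+0+16·16·11=5456 → min 3120.
Top-level splits: k=1: (M1..M1)·(M2..M5) → 0+3120+16·16·11 = 5936; k=2: (M1..M2)·(M3..M5) → 4352+1815+16·17·11 = 9159; k=3: (M1..M3)·(M4..M5) → 2640+880+16·5·11 = 4400; k=4: (M1..M4)·(M5..M5) → 3920+0+16·16·11 = 6736.
Best split is after M3, i.e. k = 3.

3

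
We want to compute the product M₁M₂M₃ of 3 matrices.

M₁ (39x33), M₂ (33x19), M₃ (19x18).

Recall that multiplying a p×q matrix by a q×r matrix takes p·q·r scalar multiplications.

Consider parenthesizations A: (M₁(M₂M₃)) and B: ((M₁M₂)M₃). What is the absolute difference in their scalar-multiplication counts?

Order A = (M₁(M₂M₃)): (M₂M₃): 33×19 by 19×18 → 33×18, cost 33·19·18 = 11286; (M₁(M₂M₃)): 39×33 by 33×18 → 39×18, cost 39·33·18 = 23166; cumulative 34452. Total 34452.
Order B = ((M₁M₂)M₃): (M₁M₂): 39×33 by 33×19 → 39×19, cost 39·33·19 = 24453; ((M₁M₂)M₃): 39×19 by 19×18 → 39×18, cost 39·19·18 = 13338; cumulative 37791. Total 37791.
Difference: |34452 − 37791| = 3339.

3339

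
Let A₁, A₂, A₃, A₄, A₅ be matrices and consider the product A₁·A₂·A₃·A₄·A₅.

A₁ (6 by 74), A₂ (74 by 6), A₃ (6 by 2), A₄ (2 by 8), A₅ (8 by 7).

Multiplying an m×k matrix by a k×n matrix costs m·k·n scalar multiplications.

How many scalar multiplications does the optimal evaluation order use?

Adjacent pairs: A₁A₂ = 6·74·6 = 2664; A₂A₃ = 74·6·2 = 888; A₃A₄ = 6·2·8 = 96; A₄A₅ = 2·8·7 = 112.
Length 3: A₁..A₃: k=1: 0+888+6·74·2=1776; k=2: 2664+0+6·6·2=2736 → min 1776 | A₂..A₄: k=2: 0+96+74·6·8=3648; k=3: 888+0+74·2·8=2072 → min 2072 | A₃..A₅: k=3: 0+112+6·2·7=196; k=4: 96+0+6·8·7=432 → min 196.
Length 4: A₁..A₄: k=1: 0+2072+6·74·8=5624; k=2: 2664+96+6·6·8=3048; k=3: 1776+0+6·2·8=1872 → min 1872 | A₂..A₅: k=2: 0+196+74·6·7=3304; k=3: 888+112+74·2·7=2036; k=4: 2072+0+74·8·7=6216 → min 2036.
Length 5: A₁..A₅: k=1: 0+2036+6·74·7=5144; k=2: 2664+196+6·6·7=3112; k=3: 1776+112+6·2·7=1972; k=4: 1872+0+6·8·7=2208 → min 1972.
Optimal order: ((A₁·(A₂·A₃))·(A₄·A₅)) with cost 1972.

1972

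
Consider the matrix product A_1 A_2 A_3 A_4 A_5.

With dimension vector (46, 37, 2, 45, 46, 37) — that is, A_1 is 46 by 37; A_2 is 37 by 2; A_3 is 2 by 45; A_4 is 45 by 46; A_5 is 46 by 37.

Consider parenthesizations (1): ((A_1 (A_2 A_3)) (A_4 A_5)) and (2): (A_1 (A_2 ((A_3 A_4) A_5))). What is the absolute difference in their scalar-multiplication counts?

Order (1) = ((A_1 (A_2 A_3)) (A_4 A_5)): (A_2 A_3): 37×2 by 2×45 → 37×45, cost 37·2·45 = 3330; (A_1 (A_2 A_3)): 46×37 by 37×45 → 46×45, cost 46·37·45 = 76590; cumulative 79920; (A_4 A_5): 45×46 by 46×37 → 45×37, cost 45·46·37 = 76590; ((A_1 (A_2 A_3)) (A_4 A_5)): 46×45 by 45×37 → 46×37, cost 46·45·37 = 76590; cumulative 233100. Total 233100.
Order (2) = (A_1 (A_2 ((A_3 A_4) A_5))): (A_3 A_4): 2×45 by 45×46 → 2×46, cost 2·45·46 = 4140; ((A_3 A_4) A_5): 2×46 by 46×37 → 2×37, cost 2·46·37 = 3404; cumulative 7544; (A_2 ((A_3 A_4) A_5)): 37×2 by 2×37 → 37×37, cost 37·2·37 = 2738; cumulative 10282; (A_1 (A_2 ((A_3 A_4) A_5))): 46×37 by 37×37 → 46×37, cost 46·37·37 = 62974; cumulative 73256. Total 73256.
Difference: |233100 − 73256| = 159844.

159844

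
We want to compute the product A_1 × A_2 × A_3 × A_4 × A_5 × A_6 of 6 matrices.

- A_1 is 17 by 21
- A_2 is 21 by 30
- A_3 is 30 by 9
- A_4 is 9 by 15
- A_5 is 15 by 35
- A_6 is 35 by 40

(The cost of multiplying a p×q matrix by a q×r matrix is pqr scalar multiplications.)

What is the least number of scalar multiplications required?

Adjacent pairs: A_1A_2 = 17·21·30 = 10710; A_2A_3 = 21·30·9 = 5670; A_3A_4 = 30·9·15 = 4050; A_4A_5 = 9·15·35 = 4725; A_5A_6 = 15·35·40 = 21000.
Length 3: A_1..A_3: k=1: 0+5670+17·21·9=8883; k=2: 10710+0+17·30·9=15300 → min 8883 | A_2..A_4: k=2: 0+4050+21·30·15=13500; k=3: 5670+0+21·9·15=8505 → min 8505 | A_3..A_5: k=3: 0+4725+30·9·35=14175; k=4: 4050+0+30·15·35=19800 → min 14175 | A_4..A_6: k=4: 0+21000+9·15·40=26400; k=5: 4725+0+9·35·40=17325 → min 17325.
Length 4: A_1..A_4: k=1: 0+8505+17·21·15=13860; k=2: 10710+4050+17·30·15=22410; k=3: 8883+0+17·9·15=11178 → min 11178 | A_2..A_5: k=2: 0+14175+21·30·35=36225; k=3: 5670+4725+21·9·35=17010; k=4: 8505+0+21·15·35=19530 → min 17010 | A_3..A_6: k=3: 0+17325+30·9·40=28125; k=4: 4050+21000+30·15·40=43050; k=5: 14175+0+30·35·40=56175 → min 28125.
Length 5: A_1..A_5: k=1: 0+17010+17·21·35=29505; k=2: 10710+14175+17·30·35=42735; k=3: 8883+4725+17·9·35=18963; k=4: 11178+0+17·15·35=20103 → min 18963 | A_2..A_6: k=2: 0+28125+21·30·40=53325; k=3: 5670+17325+21·9·40=30555; k=4: 8505+21000+21·15·40=42105; k=5: 17010+0+21·35·40=46410 → min 30555.
Length 6: A_1..A_6: k=1: 0+30555+17·21·40=44835; k=2: 10710+28125+17·30·40=59235; k=3: 8883+17325+17·9·40=32328; k=4: 11178+21000+17·15·40=42378; k=5: 18963+0+17·35·40=42763 → min 32328.
Optimal order: ((A_1 × (A_2 × A_3)) × ((A_4 × A_5) × A_6)) with cost 32328.

32328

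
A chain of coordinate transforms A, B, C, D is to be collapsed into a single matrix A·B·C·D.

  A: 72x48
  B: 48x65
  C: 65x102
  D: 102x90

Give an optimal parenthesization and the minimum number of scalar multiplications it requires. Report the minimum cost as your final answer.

Adjacent pairs: AB = 72·48·65 = 224640; BC = 48·65·102 = 318240; CD = 65·102·90 = 596700.
Length 3: A..C: k=1: 0+318240+72·48·102=670752; k=2: 224640+0+72·65·102=702000 → min 670752 | B..D: k=2: 0+596700+48·65·90=877500; k=3: 318240+0+48·102·90=758880 → min 758880.
Length 4: A..D: k=1: 0+758880+72·48·90=1069920; k=2: 224640+596700+72·65·90=1242540; k=3: 670752+0+72·102·90=1331712 → min 1069920.
Optimal parenthesization: (A·((B·C)·D)) with cost 1069920.

1069920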